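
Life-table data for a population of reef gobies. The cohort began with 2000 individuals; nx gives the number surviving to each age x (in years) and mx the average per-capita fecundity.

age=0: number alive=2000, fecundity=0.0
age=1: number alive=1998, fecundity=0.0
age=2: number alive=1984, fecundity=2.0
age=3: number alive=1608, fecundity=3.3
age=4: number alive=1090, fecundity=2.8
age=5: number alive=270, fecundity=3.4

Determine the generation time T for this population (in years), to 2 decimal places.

3.07

lx = nx/n0 = nx/2000: 1, 0.999, 0.992, 0.804, 0.545, 0.135
lx·mx: 0, 0, 1.984, 2.6532, 1.526, 0.459 → R0 = 6.6222
x·lx·mx: 0, 0, 3.968, 7.9596, 6.104, 2.295 → Σ = 20.3266
T = 20.3266 / 6.6222 = 3.069463… → 3.07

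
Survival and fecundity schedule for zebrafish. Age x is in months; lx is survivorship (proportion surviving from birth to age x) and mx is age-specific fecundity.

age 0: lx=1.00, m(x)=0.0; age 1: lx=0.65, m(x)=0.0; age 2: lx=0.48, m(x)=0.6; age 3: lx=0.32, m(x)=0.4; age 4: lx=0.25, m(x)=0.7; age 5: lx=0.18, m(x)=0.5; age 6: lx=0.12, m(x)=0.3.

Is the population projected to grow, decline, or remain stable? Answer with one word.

declining

R0 = Σ lx·mx = 0 + 0 + 0.288 + 0.128 + 0.175 + 0.09 + 0.036 = 0.717
R0 < 1, so the population is declining.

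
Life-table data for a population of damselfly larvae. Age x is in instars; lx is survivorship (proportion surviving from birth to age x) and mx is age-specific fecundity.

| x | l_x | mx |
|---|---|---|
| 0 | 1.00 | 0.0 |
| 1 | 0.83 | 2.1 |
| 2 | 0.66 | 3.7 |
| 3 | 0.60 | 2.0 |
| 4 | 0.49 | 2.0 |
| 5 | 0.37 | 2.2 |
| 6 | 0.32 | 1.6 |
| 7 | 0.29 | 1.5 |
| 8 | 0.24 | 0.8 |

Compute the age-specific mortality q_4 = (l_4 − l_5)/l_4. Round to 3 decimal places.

q_4 = (l_4 − l_5) / l_4 = (0.49 − 0.37) / 0.49
     = 0.12 / 0.49 = 0.244898… → 0.245

0.245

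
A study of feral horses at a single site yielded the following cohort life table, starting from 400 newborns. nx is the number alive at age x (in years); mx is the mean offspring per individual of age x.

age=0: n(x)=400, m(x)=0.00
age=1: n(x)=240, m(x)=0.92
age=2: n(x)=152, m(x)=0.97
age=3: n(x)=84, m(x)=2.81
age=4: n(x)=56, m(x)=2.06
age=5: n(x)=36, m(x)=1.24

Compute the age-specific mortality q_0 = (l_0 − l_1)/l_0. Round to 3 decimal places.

lx = nx/n0 = nx/400: 1, 0.6, 0.38, 0.21, 0.14, 0.09
q_0 = (l_0 − l_1) / l_0 = (1 − 0.6) / 1
     = 0.4 / 1 = 0.4 → 0.400

0.400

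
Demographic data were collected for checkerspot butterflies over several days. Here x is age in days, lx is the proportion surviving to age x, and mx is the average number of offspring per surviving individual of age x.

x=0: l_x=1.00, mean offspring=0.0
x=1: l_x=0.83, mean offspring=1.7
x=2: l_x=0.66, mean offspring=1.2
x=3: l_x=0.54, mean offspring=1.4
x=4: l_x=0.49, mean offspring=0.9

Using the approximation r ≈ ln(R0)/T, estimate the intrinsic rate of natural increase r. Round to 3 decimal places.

R0 = Σ lx·mx = 0 + 1.411 + 0.792 + 0.756 + 0.441 = 3.4
Σ x·lx·mx = 7.027; T = 7.027/3.4 = 2.06676…
r ≈ ln(R0)/T = ln(3.4)/2.06676… = 0.59212… → 0.592

0.592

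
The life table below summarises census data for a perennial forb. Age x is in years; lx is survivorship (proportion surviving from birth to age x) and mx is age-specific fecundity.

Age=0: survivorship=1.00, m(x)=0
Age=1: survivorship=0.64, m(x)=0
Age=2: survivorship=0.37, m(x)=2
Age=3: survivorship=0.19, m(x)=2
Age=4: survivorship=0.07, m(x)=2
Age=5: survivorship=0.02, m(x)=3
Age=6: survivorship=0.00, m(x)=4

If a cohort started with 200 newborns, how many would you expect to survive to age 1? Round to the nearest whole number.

128

Expected survivors = N0 · l_1 = 200 × 0.64 = 128 → 128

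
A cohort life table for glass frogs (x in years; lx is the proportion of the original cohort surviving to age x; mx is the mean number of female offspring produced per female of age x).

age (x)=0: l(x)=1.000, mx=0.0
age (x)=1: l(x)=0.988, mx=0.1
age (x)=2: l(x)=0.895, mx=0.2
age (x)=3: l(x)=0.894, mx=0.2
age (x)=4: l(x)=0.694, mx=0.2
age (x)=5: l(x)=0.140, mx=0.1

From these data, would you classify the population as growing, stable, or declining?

R0 = Σ lx·mx = 0 + 0.0988 + 0.179 + 0.1788 + 0.1388 + 0.014 = 0.6094
R0 < 1, so the population is declining.

declining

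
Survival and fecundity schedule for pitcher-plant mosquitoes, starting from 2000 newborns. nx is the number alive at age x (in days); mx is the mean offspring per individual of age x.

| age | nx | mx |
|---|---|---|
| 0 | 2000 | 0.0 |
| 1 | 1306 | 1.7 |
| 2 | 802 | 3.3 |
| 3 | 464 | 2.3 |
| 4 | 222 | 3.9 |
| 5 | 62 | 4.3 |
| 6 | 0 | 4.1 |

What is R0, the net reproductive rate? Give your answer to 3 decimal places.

3.533

lx = nx/n0 = nx/2000: 1, 0.653, 0.401, 0.232, 0.111, 0.031, 0
lx·mx by age: 0, 1.1101, 1.3233, 0.5336, 0.4329, 0.1333, 0
R0 = Σ lx·mx = 3.5332 → 3.533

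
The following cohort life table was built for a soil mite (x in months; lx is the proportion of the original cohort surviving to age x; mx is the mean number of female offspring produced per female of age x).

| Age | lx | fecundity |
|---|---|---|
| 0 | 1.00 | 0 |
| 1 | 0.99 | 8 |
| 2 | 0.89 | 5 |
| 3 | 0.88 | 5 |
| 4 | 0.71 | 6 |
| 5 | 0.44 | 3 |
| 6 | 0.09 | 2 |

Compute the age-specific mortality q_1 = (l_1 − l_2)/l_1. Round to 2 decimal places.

q_1 = (l_1 − l_2) / l_1 = (0.99 − 0.89) / 0.99
     = 0.1 / 0.99 = 0.10101… → 0.10

0.10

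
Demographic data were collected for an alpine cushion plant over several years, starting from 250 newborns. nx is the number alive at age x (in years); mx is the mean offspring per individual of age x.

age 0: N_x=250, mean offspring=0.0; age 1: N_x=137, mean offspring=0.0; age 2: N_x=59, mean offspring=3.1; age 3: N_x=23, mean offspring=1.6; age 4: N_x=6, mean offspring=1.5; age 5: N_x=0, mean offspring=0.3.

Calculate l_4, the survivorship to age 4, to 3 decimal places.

0.024

l_4 = n_4/n_0 = 6/250 = 0.024 → 0.024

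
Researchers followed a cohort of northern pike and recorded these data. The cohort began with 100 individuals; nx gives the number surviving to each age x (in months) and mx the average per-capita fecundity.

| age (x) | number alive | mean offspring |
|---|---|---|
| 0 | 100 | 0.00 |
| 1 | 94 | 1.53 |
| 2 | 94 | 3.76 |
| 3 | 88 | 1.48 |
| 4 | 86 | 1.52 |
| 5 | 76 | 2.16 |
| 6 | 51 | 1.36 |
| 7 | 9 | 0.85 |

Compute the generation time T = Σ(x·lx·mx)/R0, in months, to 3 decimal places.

3.057

lx = nx/n0 = nx/100: 1, 0.94, 0.94, 0.88, 0.86, 0.76, 0.51, 0.09
lx·mx: 0, 1.4382, 3.5344, 1.3024, 1.3072, 1.6416, 0.6936, 0.0765 → R0 = 9.9939
x·lx·mx: 0, 1.4382, 7.0688, 3.9072, 5.2288, 8.208, 4.1616, 0.5355 → Σ = 30.5481
T = 30.5481 / 9.9939 = 3.056675… → 3.057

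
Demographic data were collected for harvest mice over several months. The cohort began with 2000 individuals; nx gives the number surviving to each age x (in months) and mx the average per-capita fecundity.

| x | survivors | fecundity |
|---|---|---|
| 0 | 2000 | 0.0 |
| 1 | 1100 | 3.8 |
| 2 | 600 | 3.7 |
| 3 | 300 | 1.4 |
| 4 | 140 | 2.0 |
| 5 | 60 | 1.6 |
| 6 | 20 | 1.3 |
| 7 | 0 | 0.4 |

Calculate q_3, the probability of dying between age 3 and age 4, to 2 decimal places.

0.53

lx = nx/n0 = nx/2000: 1, 0.55, 0.3, 0.15, 0.07, 0.03, 0.01, 0
q_3 = (l_3 − l_4) / l_3 = (0.15 − 0.07) / 0.15
     = 0.08 / 0.15 = 0.533333… → 0.53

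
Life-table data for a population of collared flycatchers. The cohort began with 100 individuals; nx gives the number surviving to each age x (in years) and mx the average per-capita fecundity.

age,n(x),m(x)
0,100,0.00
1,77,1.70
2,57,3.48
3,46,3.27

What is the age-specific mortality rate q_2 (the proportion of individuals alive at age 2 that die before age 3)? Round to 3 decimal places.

lx = nx/n0 = nx/100: 1, 0.77, 0.57, 0.46
q_2 = (l_2 − l_3) / l_2 = (0.57 − 0.46) / 0.57
     = 0.11 / 0.57 = 0.192982… → 0.193

0.193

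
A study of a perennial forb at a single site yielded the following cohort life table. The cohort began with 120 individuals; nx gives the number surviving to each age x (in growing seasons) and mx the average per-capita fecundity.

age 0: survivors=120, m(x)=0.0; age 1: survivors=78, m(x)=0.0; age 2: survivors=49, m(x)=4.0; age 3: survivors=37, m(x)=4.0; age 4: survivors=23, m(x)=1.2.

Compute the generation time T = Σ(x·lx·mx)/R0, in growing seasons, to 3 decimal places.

2.547

lx = nx/n0 = nx/120: 1, 0.65, 0.40833…, 0.30833…, 0.19167…
lx·mx: 0, 0, 1.633333…, 1.233333…, 0.23… → R0 = 3.096667…
x·lx·mx: 0, 0, 3.266667…, 3.7…, 0.92… → Σ = 7.886667…
T = 7.886667… / 3.096667… = 2.546825… → 2.547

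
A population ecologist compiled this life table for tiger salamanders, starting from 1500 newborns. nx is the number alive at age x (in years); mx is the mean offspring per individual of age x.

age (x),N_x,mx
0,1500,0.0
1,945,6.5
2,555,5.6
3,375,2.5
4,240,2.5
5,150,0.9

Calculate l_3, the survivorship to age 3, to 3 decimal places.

0.250

l_3 = n_3/n_0 = 375/1500 = 0.25 → 0.250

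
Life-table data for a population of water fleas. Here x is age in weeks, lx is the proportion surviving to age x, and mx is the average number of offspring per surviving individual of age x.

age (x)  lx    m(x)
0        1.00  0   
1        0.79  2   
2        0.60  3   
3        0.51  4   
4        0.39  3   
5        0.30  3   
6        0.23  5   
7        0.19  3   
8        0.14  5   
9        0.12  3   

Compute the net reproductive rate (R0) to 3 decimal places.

lx·mx by age: 0, 1.58, 1.8, 2.04, 1.17, 0.9, 1.15, 0.57, 0.7, 0.36
R0 = Σ lx·mx = 10.27 → 10.270

10.270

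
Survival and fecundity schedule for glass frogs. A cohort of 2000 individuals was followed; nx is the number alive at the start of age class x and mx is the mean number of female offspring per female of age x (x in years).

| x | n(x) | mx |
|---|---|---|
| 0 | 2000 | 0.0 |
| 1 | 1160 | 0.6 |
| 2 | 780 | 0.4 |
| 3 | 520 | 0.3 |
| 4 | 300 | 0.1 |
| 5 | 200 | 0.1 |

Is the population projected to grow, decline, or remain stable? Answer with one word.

declining

lx = nx/n0 = nx/2000: 1, 0.58, 0.39, 0.26, 0.15, 0.1
R0 = Σ lx·mx = 0 + 0.348 + 0.156 + 0.078 + 0.015 + 0.01 = 0.607
R0 < 1, so the population is declining.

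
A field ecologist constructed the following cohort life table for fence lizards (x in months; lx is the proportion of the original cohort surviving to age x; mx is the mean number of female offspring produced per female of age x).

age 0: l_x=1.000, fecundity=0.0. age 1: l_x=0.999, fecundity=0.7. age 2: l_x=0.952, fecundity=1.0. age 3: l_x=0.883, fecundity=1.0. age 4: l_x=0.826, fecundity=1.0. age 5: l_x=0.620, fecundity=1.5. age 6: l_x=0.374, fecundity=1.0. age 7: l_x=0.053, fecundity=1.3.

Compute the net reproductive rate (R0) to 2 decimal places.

4.73

lx·mx by age: 0, 0.6993, 0.952, 0.883, 0.826, 0.93, 0.374, 0.0689
R0 = Σ lx·mx = 4.7332 → 4.73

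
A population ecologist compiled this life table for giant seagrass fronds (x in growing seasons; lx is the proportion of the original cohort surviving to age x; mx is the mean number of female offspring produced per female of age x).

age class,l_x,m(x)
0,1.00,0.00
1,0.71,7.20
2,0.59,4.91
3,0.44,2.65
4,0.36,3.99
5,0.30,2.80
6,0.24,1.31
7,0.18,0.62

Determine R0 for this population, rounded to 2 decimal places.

11.88

lx·mx by age: 0, 5.112, 2.8969, 1.166, 1.4364, 0.84, 0.3144, 0.1116
R0 = Σ lx·mx = 11.8773 → 11.88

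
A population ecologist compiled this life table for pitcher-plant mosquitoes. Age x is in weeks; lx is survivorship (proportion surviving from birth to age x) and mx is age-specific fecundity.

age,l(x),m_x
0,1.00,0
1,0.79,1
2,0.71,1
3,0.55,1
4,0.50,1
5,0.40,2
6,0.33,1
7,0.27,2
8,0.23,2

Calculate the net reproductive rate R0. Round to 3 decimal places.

lx·mx by age: 0, 0.79, 0.71, 0.55, 0.5, 0.8, 0.33, 0.54, 0.46
R0 = Σ lx·mx = 4.68 → 4.680

4.680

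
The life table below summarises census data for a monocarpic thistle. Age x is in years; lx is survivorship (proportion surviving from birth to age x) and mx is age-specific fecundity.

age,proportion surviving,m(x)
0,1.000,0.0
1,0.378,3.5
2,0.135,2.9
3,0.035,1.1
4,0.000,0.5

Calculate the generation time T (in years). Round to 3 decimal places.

lx·mx: 0, 1.323, 0.3915, 0.0385, 0 → R0 = 1.753
x·lx·mx: 0, 1.323, 0.783, 0.1155, 0 → Σ = 2.2215
T = 2.2215 / 1.753 = 1.267256… → 1.267

1.267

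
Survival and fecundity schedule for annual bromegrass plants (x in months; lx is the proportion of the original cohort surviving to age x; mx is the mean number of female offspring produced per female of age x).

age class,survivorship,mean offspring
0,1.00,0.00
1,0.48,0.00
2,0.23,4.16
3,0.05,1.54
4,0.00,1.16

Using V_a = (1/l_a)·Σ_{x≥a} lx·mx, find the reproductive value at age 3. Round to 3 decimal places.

lx·mx for x ≥ 3: 0.077, 0 → sum = 0.077
V_3 = 0.077 / l_3 = 0.077 / 0.05 = 1.54 → 1.540

1.540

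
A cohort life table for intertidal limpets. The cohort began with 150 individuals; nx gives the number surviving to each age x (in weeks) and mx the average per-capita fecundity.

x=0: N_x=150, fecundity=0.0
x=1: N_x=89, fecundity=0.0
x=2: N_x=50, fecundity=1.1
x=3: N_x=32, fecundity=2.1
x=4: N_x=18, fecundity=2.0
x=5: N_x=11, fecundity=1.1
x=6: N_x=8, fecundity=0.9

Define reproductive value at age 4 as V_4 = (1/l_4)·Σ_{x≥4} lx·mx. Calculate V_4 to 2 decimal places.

lx = nx/n0 = nx/150: 1, 0.59333…, 0.33333…, 0.21333…, 0.12, 0.07333…, 0.05333…
lx·mx for x ≥ 4: 0.24, 0.080667…, 0.048… → sum = 0.368667…
V_4 = 0.368667… / l_4 = 0.368667… / 0.12 = 3.072222… → 3.07

3.07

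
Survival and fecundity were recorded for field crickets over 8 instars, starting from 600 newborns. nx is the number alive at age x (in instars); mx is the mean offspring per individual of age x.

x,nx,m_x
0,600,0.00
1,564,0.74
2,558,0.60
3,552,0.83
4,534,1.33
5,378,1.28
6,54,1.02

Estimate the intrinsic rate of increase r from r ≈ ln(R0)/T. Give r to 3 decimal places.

0.431

lx = nx/n0 = nx/600: 1, 0.94, 0.93, 0.92, 0.89, 0.63, 0.09
R0 = Σ lx·mx = 0 + 0.6956 + 0.558 + 0.7636 + 1.1837 + 0.8064 + 0.0918 = 4.0991
Σ x·lx·mx = 13.42; T = 13.42/4.0991 = 3.27389…
r ≈ ln(R0)/T = ln(4.0991)/3.27389… = 0.43091… → 0.431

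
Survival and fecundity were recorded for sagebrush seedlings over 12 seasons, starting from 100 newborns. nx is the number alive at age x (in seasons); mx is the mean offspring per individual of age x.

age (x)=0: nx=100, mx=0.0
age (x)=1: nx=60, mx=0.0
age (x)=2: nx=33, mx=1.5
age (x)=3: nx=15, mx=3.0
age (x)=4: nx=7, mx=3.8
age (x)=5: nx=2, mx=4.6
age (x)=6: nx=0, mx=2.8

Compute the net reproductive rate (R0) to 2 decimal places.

1.30

lx = nx/n0 = nx/100: 1, 0.6, 0.33, 0.15, 0.07, 0.02, 0
lx·mx by age: 0, 0, 0.495, 0.45, 0.266, 0.092, 0
R0 = Σ lx·mx = 1.303 → 1.30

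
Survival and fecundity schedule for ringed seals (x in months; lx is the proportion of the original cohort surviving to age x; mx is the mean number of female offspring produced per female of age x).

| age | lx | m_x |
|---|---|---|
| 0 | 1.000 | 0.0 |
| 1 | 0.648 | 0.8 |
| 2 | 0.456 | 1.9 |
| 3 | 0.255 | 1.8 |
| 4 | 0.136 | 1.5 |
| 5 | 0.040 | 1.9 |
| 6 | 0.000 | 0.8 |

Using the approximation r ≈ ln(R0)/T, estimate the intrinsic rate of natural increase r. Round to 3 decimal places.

0.332

R0 = Σ lx·mx = 0 + 0.5184 + 0.8664 + 0.459 + 0.204 + 0.076 + 0 = 2.1238
Σ x·lx·mx = 4.8242; T = 4.8242/2.1238 = 2.27149…
r ≈ ln(R0)/T = ln(2.1238)/2.27149… = 0.33159… → 0.332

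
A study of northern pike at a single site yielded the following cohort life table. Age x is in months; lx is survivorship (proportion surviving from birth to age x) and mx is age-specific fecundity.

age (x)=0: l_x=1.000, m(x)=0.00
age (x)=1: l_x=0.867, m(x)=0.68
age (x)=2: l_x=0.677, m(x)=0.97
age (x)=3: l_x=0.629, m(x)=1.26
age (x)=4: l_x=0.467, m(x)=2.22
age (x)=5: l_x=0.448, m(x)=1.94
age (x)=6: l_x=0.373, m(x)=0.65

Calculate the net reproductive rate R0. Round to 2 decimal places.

4.19

lx·mx by age: 0, 0.58956, 0.65669, 0.79254, 1.03674, 0.86912, 0.24245
R0 = Σ lx·mx = 4.1871 → 4.19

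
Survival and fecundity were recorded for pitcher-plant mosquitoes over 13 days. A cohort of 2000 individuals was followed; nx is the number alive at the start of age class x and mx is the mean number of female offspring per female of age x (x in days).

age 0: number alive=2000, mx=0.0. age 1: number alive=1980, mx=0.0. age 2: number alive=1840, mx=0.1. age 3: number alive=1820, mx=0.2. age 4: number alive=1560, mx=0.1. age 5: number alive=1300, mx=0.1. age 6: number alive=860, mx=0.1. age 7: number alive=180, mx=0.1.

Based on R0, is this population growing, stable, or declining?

declining

lx = nx/n0 = nx/2000: 1, 0.99, 0.92, 0.91, 0.78, 0.65, 0.43, 0.09
R0 = Σ lx·mx = 0 + 0 + 0.092 + 0.182 + 0.078 + 0.065 + 0.043 + 0.009 = 0.469
R0 < 1, so the population is declining.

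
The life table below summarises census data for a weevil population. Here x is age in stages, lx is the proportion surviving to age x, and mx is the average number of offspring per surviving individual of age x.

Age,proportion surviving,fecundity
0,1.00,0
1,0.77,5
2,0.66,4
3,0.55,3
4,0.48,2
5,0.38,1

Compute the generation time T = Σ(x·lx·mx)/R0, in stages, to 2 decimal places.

lx·mx: 0, 3.85, 2.64, 1.65, 0.96, 0.38 → R0 = 9.48
x·lx·mx: 0, 3.85, 5.28, 4.95, 3.84, 1.9 → Σ = 19.82
T = 19.82 / 9.48 = 2.090717… → 2.09

2.09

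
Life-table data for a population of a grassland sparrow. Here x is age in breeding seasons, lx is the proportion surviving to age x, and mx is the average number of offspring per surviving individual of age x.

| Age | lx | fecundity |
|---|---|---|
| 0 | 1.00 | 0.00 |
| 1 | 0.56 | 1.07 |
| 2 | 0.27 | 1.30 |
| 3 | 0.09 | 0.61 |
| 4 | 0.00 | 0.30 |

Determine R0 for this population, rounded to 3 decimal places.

lx·mx by age: 0, 0.5992, 0.351, 0.0549, 0
R0 = Σ lx·mx = 1.0051 → 1.005

1.005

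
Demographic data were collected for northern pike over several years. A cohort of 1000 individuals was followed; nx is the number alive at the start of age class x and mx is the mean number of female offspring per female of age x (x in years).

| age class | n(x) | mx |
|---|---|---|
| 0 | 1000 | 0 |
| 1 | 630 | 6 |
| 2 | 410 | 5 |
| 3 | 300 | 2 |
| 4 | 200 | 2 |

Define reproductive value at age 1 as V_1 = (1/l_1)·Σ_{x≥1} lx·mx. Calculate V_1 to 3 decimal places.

lx = nx/n0 = nx/1000: 1, 0.63, 0.41, 0.3, 0.2
lx·mx for x ≥ 1: 3.78, 2.05, 0.6, 0.4 → sum = 6.83
V_1 = 6.83 / l_1 = 6.83 / 0.63 = 10.84127… → 10.841

10.841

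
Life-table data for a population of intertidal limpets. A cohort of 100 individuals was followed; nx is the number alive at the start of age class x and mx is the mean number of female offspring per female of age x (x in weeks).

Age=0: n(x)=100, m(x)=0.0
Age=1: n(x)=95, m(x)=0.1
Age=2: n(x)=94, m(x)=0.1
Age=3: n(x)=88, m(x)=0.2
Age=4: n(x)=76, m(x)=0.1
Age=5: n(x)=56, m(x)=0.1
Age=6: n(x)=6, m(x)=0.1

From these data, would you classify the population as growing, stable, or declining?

declining

lx = nx/n0 = nx/100: 1, 0.95, 0.94, 0.88, 0.76, 0.56, 0.06
R0 = Σ lx·mx = 0 + 0.095 + 0.094 + 0.176 + 0.076 + 0.056 + 0.006 = 0.503
R0 < 1, so the population is declining.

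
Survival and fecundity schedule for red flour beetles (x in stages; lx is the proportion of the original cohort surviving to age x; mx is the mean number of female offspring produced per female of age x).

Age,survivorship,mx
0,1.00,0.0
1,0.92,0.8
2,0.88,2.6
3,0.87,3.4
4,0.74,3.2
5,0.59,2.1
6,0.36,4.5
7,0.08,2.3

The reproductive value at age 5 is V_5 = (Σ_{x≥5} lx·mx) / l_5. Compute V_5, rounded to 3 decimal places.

lx·mx for x ≥ 5: 1.239, 1.62, 0.184 → sum = 3.043
V_5 = 3.043 / l_5 = 3.043 / 0.59 = 5.157627… → 5.158

5.158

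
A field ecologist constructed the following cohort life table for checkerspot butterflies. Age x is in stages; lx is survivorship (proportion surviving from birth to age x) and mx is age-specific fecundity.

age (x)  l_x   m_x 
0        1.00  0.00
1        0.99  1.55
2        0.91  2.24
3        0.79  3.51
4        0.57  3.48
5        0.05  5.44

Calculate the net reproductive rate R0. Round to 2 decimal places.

lx·mx by age: 0, 1.5345, 2.0384, 2.7729, 1.9836, 0.272
R0 = Σ lx·mx = 8.6014 → 8.60

8.60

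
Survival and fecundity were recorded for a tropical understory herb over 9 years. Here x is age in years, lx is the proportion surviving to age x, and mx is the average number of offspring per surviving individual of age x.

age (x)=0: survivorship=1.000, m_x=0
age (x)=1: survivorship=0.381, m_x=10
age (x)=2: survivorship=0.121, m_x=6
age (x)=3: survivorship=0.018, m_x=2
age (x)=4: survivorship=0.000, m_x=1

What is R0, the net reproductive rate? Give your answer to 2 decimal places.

4.57

lx·mx by age: 0, 3.81, 0.726, 0.036, 0
R0 = Σ lx·mx = 4.572 → 4.57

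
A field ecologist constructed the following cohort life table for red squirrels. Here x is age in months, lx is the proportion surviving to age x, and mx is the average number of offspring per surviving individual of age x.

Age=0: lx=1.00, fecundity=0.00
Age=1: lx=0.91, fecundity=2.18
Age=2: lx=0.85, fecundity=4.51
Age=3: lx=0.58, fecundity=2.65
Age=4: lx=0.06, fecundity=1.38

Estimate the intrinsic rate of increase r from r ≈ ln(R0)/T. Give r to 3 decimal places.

1.023

R0 = Σ lx·mx = 0 + 1.9838 + 3.8335 + 1.537 + 0.0828 = 7.4371
Σ x·lx·mx = 14.593; T = 14.593/7.4371 = 1.96219…
r ≈ ln(R0)/T = ln(7.4371)/1.96219… = 1.02257… → 1.023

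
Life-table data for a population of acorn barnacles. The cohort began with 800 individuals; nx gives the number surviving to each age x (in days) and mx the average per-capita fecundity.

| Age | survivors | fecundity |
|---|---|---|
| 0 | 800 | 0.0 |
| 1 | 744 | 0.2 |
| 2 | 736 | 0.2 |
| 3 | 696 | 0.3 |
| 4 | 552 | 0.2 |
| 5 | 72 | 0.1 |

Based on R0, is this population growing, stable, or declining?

lx = nx/n0 = nx/800: 1, 0.93, 0.92, 0.87, 0.69, 0.09
R0 = Σ lx·mx = 0 + 0.186 + 0.184 + 0.261 + 0.138 + 0.009 = 0.778
R0 < 1, so the population is declining.

declining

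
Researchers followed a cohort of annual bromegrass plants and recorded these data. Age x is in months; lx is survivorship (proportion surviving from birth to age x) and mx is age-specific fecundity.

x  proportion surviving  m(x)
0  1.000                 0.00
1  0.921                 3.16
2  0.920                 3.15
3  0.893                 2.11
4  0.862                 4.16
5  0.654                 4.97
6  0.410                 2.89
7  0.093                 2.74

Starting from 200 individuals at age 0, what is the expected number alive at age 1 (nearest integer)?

Expected survivors = N0 · l_1 = 200 × 0.921 = 184.2 → 184

184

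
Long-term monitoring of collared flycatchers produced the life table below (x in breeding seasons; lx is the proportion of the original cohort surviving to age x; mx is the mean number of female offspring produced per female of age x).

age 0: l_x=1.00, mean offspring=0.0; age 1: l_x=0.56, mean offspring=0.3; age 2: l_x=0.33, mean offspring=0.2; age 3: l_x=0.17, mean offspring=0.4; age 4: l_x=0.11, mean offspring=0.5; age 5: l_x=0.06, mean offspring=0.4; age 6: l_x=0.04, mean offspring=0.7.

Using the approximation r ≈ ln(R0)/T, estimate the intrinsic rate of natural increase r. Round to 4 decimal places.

R0 = Σ lx·mx = 0 + 0.168 + 0.066 + 0.068 + 0.055 + 0.024 + 0.028 = 0.409
Σ x·lx·mx = 1.012; T = 1.012/0.409 = 2.47433…
r ≈ ln(R0)/T = ln(0.409)/2.47433… = -0.361326… → -0.3613

-0.3613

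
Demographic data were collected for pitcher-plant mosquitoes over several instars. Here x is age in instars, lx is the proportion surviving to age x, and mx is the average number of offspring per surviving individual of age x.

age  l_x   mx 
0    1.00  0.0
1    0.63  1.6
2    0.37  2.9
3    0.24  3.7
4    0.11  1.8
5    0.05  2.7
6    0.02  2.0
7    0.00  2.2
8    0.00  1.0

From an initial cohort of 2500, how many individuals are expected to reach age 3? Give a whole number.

Expected survivors = N0 · l_3 = 2500 × 0.24 = 600 → 600

600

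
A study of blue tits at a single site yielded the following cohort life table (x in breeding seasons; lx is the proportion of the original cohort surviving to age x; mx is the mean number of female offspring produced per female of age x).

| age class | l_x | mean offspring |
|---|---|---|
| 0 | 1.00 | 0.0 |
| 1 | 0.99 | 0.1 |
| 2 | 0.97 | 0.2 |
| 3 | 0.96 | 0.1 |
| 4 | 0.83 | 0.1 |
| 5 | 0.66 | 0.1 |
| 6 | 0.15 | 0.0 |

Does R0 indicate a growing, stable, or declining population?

declining

R0 = Σ lx·mx = 0 + 0.099 + 0.194 + 0.096 + 0.083 + 0.066 + 0 = 0.538
R0 < 1, so the population is declining.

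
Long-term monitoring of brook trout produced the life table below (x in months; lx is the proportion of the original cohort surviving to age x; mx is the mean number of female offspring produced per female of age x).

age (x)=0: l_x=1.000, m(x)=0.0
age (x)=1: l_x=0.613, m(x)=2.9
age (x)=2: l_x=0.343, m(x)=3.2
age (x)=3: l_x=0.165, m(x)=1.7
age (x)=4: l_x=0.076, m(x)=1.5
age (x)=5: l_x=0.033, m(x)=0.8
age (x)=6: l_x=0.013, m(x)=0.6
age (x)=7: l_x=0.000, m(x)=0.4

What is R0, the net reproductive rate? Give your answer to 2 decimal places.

lx·mx by age: 0, 1.7777, 1.0976, 0.2805, 0.114, 0.0264, 0.0078, 0
R0 = Σ lx·mx = 3.304 → 3.30

3.30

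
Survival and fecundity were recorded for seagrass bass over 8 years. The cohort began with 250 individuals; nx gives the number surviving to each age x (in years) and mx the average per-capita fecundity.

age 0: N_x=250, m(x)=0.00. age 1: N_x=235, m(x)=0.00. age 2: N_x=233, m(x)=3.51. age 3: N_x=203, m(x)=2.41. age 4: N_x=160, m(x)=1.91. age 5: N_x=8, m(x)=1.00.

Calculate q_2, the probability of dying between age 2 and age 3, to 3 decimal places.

lx = nx/n0 = nx/250: 1, 0.94, 0.932, 0.812, 0.64, 0.032
q_2 = (l_2 − l_3) / l_2 = (0.932 − 0.812) / 0.932
     = 0.12 / 0.932 = 0.128755… → 0.129

0.129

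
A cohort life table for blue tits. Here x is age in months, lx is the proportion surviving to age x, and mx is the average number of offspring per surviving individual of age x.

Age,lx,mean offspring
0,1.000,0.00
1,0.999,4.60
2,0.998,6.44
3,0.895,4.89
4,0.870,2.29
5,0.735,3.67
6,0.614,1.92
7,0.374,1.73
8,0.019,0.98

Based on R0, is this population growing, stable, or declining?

R0 = Σ lx·mx = 0 + 4.5954 + 6.42712 + 4.37655 + 1.9923 + 2.69745 + 1.17888 + 0.64702 + 0.01862 = 21.93334
R0 > 1, so the population is growing.

growing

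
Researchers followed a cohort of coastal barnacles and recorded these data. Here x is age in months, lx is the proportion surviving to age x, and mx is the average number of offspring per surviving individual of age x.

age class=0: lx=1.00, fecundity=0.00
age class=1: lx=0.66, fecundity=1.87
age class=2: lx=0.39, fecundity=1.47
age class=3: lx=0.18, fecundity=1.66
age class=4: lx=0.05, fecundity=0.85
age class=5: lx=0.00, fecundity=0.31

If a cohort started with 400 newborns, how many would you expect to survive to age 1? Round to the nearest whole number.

264

Expected survivors = N0 · l_1 = 400 × 0.66 = 264 → 264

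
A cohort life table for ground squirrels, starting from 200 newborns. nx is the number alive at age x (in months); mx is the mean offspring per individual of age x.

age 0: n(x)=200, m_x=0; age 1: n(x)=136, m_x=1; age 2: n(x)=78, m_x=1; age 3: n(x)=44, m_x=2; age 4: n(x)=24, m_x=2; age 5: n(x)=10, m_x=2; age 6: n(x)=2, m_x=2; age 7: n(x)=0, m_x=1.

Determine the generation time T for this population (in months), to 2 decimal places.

2.33

lx = nx/n0 = nx/200: 1, 0.68, 0.39, 0.22, 0.12, 0.05, 0.01, 0
lx·mx: 0, 0.68, 0.39, 0.44, 0.24, 0.1, 0.02, 0 → R0 = 1.87
x·lx·mx: 0, 0.68, 0.78, 1.32, 0.96, 0.5, 0.12, 0 → Σ = 4.36
T = 4.36 / 1.87 = 2.331551… → 2.33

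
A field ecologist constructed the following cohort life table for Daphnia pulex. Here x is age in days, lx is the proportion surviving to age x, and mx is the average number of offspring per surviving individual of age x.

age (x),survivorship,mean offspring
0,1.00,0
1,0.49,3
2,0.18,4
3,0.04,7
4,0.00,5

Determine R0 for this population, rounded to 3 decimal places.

2.470

lx·mx by age: 0, 1.47, 0.72, 0.28, 0
R0 = Σ lx·mx = 2.47 → 2.470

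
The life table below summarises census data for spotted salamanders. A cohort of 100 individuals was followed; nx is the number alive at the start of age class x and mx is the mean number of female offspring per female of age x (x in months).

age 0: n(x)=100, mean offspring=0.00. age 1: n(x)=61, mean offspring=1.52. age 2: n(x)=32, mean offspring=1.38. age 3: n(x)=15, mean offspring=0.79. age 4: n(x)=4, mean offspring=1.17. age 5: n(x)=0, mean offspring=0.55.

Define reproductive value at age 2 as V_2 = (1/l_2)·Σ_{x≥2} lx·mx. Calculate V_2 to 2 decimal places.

1.90

lx = nx/n0 = nx/100: 1, 0.61, 0.32, 0.15, 0.04, 0
lx·mx for x ≥ 2: 0.4416, 0.1185, 0.0468, 0 → sum = 0.6069
V_2 = 0.6069 / l_2 = 0.6069 / 0.32 = 1.896563… → 1.90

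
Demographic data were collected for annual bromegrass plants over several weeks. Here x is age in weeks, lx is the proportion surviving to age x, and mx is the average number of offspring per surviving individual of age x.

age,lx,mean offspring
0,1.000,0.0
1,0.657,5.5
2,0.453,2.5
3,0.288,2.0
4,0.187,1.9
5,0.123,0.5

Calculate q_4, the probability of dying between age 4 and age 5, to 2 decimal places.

0.34

q_4 = (l_4 − l_5) / l_4 = (0.187 − 0.123) / 0.187
     = 0.064 / 0.187 = 0.342246… → 0.34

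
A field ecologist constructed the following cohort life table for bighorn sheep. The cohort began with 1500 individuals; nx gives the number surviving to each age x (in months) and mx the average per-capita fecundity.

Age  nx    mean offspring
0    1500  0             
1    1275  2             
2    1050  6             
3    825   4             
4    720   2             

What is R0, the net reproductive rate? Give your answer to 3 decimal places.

lx = nx/n0 = nx/1500: 1, 0.85, 0.7, 0.55, 0.48
lx·mx by age: 0, 1.7, 4.2, 2.2, 0.96
R0 = Σ lx·mx = 9.06 → 9.060

9.060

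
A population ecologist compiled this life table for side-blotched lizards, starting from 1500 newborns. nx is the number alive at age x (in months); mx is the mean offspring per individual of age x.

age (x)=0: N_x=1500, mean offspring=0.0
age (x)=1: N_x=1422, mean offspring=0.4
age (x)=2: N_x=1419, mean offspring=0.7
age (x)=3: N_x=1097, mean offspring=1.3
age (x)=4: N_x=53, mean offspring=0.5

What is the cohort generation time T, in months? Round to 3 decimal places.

lx = nx/n0 = nx/1500: 1, 0.948, 0.946, 0.73133…, 0.03533…
lx·mx: 0, 0.3792, 0.6622, 0.950733…, 0.017667… → R0 = 2.0098…
x·lx·mx: 0, 0.3792, 1.3244, 2.8522…, 0.070667… → Σ = 4.626467…
T = 4.626467… / 2.0098… = 2.301954… → 2.302

2.302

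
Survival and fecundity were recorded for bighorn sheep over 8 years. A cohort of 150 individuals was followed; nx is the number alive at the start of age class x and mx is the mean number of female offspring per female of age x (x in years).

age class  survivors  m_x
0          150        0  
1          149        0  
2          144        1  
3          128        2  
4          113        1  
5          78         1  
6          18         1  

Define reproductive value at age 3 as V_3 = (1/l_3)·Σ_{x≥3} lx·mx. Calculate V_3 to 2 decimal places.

3.63

lx = nx/n0 = nx/150: 1, 0.99333…, 0.96, 0.85333…, 0.75333…, 0.52, 0.12
lx·mx for x ≥ 3: 1.706667…, 0.753333…, 0.52, 0.12 → sum = 3.1…
V_3 = 3.1… / l_3 = 3.1… / 0.853333… = 3.632813… → 3.63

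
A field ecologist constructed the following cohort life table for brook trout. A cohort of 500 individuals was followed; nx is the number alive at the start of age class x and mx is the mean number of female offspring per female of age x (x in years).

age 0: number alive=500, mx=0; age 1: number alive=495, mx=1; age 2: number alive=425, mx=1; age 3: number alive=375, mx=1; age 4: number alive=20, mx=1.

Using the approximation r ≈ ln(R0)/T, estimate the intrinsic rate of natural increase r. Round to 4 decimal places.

0.4987

lx = nx/n0 = nx/500: 1, 0.99, 0.85, 0.75, 0.04
R0 = Σ lx·mx = 0 + 0.99 + 0.85 + 0.75 + 0.04 = 2.63
Σ x·lx·mx = 5.1; T = 5.1/2.63 = 1.93916…
r ≈ ln(R0)/T = ln(2.63)/1.93916… = 0.49866… → 0.4987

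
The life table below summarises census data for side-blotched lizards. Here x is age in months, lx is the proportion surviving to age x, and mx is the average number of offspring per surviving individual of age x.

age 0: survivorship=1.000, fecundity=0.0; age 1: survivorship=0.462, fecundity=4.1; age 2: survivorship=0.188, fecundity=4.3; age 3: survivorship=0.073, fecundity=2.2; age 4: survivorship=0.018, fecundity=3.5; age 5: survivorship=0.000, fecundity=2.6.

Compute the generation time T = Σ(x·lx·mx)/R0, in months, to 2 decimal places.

lx·mx: 0, 1.8942, 0.8084, 0.1606, 0.063, 0 → R0 = 2.9262
x·lx·mx: 0, 1.8942, 1.6168, 0.4818, 0.252, 0 → Σ = 4.2448
T = 4.2448 / 2.9262 = 1.450619… → 1.45

1.45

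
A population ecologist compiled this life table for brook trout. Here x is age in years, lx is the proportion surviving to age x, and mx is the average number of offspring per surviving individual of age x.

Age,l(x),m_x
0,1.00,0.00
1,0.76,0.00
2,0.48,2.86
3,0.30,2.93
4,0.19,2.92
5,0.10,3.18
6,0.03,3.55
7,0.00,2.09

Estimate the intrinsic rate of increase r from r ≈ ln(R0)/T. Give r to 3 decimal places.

R0 = Σ lx·mx = 0 + 0 + 1.3728 + 0.879 + 0.5548 + 0.318 + 0.1065 + 0 = 3.2311
Σ x·lx·mx = 9.8308; T = 9.8308/3.2311 = 3.04256…
r ≈ ln(R0)/T = ln(3.2311)/3.04256… = 0.38547… → 0.385

0.385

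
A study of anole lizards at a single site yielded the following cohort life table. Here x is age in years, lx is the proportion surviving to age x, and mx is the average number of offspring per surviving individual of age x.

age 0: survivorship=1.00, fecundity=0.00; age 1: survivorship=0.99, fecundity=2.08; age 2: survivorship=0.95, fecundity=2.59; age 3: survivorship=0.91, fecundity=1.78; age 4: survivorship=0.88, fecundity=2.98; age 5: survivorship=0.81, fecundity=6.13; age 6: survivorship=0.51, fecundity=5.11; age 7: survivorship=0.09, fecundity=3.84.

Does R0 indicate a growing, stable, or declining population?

R0 = Σ lx·mx = 0 + 2.0592 + 2.4605 + 1.6198 + 2.6224 + 4.9653 + 2.6061 + 0.3456 = 16.6789
R0 > 1, so the population is growing.

growing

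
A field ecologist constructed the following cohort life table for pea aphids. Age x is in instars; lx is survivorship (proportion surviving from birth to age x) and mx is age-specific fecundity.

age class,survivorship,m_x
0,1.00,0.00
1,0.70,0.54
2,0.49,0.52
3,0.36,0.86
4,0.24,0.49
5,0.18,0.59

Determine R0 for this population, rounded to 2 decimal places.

1.17

lx·mx by age: 0, 0.378, 0.2548, 0.3096, 0.1176, 0.1062
R0 = Σ lx·mx = 1.1662 → 1.17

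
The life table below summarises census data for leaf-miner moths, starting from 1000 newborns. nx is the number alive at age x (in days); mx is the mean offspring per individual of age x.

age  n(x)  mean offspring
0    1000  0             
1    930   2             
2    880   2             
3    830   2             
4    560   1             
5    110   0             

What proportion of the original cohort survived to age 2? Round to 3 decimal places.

0.880

l_2 = n_2/n_0 = 880/1000 = 0.88 → 0.880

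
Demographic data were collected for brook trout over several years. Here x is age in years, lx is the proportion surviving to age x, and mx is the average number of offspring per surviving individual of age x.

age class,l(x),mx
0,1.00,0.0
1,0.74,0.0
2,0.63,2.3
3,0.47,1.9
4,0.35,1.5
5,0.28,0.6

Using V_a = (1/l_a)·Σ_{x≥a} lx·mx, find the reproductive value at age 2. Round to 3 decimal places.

4.817

lx·mx for x ≥ 2: 1.449, 0.893, 0.525, 0.168 → sum = 3.035
V_2 = 3.035 / l_2 = 3.035 / 0.63 = 4.81746… → 4.817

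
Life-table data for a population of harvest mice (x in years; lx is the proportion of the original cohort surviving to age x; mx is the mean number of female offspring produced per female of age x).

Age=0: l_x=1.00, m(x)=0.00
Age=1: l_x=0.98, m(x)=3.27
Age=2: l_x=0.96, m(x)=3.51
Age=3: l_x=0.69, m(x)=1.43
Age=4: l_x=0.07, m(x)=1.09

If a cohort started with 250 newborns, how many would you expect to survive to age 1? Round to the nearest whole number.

245

Expected survivors = N0 · l_1 = 250 × 0.98 = 245 → 245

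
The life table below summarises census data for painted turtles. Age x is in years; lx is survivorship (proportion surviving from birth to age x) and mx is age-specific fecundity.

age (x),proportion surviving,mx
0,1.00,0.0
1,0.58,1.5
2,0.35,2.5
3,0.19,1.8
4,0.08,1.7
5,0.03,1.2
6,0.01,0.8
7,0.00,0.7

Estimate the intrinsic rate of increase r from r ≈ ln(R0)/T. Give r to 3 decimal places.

R0 = Σ lx·mx = 0 + 0.87 + 0.875 + 0.342 + 0.136 + 0.036 + 0.008 + 0 = 2.267
Σ x·lx·mx = 4.418; T = 4.418/2.267 = 1.94883…
r ≈ ln(R0)/T = ln(2.267)/1.94883… = 0.41997… → 0.420

0.420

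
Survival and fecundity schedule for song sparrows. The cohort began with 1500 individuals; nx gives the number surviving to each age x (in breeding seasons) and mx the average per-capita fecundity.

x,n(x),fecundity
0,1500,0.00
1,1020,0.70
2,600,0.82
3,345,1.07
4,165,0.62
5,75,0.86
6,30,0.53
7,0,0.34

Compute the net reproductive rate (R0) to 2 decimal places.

lx = nx/n0 = nx/1500: 1, 0.68, 0.4, 0.23, 0.11, 0.05, 0.02, 0
lx·mx by age: 0, 0.476, 0.328, 0.2461, 0.0682, 0.043, 0.0106, 0
R0 = Σ lx·mx = 1.1719 → 1.17

1.17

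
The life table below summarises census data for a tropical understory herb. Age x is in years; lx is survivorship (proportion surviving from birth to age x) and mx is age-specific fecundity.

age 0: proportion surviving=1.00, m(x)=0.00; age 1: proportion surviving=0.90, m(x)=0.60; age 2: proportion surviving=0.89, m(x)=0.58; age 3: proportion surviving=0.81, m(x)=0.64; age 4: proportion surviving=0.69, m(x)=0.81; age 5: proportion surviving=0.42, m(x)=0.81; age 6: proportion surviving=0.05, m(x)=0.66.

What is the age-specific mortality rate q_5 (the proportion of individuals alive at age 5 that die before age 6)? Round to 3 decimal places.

0.881

q_5 = (l_5 − l_6) / l_5 = (0.42 − 0.05) / 0.42
     = 0.37 / 0.42 = 0.880952… → 0.881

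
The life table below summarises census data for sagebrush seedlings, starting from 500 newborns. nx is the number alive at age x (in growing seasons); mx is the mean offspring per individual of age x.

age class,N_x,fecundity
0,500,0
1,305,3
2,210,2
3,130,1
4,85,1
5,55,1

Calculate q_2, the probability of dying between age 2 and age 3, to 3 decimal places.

0.381

lx = nx/n0 = nx/500: 1, 0.61, 0.42, 0.26, 0.17, 0.11
q_2 = (l_2 − l_3) / l_2 = (0.42 − 0.26) / 0.42
     = 0.16 / 0.42 = 0.380952… → 0.381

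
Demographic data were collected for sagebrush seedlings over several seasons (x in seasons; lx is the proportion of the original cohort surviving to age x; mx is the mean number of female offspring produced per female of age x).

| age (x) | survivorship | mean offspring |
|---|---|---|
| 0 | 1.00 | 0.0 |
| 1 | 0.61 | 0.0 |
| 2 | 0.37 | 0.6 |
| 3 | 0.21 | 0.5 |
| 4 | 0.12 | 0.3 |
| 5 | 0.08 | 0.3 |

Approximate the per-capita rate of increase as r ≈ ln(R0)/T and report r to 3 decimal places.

-0.359

R0 = Σ lx·mx = 0 + 0 + 0.222 + 0.105 + 0.036 + 0.024 = 0.387
Σ x·lx·mx = 1.023; T = 1.023/0.387 = 2.64341…
r ≈ ln(R0)/T = ln(0.387)/2.64341… = -0.35913… → -0.359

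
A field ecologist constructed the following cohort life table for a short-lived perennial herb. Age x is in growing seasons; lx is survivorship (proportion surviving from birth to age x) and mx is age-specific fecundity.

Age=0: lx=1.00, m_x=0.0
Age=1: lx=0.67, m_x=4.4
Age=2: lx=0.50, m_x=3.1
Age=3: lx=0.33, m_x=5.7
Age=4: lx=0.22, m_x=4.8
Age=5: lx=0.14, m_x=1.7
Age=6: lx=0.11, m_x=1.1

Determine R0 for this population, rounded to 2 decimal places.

7.79

lx·mx by age: 0, 2.948, 1.55, 1.881, 1.056, 0.238, 0.121
R0 = Σ lx·mx = 7.794 → 7.79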